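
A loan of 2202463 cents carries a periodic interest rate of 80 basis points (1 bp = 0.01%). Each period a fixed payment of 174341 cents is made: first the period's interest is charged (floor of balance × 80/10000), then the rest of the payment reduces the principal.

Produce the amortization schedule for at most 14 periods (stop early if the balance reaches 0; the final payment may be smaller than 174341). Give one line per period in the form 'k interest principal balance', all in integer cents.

1. interest=⌊2202463·80/10000⌋=17619; principal=174341-17619=156722; balance=2202463-156722=2045741
2. interest=⌊2045741·80/10000⌋=16365; principal=174341-16365=157976; balance=2045741-157976=1887765
3. interest=⌊1887765·80/10000⌋=15102; principal=174341-15102=159239; balance=1887765-159239=1728526
4. interest=⌊1728526·80/10000⌋=13828; principal=174341-13828=160513; balance=1728526-160513=1568013
5. interest=⌊1568013·80/10000⌋=12544; principal=174341-12544=161797; balance=1568013-161797=1406216
6. interest=⌊1406216·80/10000⌋=11249; principal=174341-11249=163092; balance=1406216-163092=1243124
7. interest=⌊1243124·80/10000⌋=9944; principal=174341-9944=164397; balance=1243124-164397=1078727
8. interest=⌊1078727·80/10000⌋=8629; principal=174341-8629=165712; balance=1078727-165712=913015
9. interest=⌊913015·80/10000⌋=7304; principal=174341-7304=167037; balance=913015-167037=745978
10. interest=⌊745978·80/10000⌋=5967; principal=174341-5967=168374; balance=745978-168374=577604
11. interest=⌊577604·80/10000⌋=4620; principal=174341-4620=169721; balance=577604-169721=407883
12. interest=⌊407883·80/10000⌋=3263; principal=174341-3263=171078; balance=407883-171078=236805
13. interest=⌊236805·80/10000⌋=1894; principal=174341-1894=172447; balance=236805-172447=64358
14. interest=⌊64358·80/10000⌋=514; principal=min(174341-514,64358)=64358; balance=64358-64358=0

1 17619 156722 2045741
2 16365 157976 1887765
3 15102 159239 1728526
4 13828 160513 1568013
5 12544 161797 1406216
6 11249 163092 1243124
7 9944 164397 1078727
8 8629 165712 913015
9 7304 167037 745978
10 5967 168374 577604
11 4620 169721 407883
12 3263 171078 236805
13 1894 172447 64358
14 514 64358 0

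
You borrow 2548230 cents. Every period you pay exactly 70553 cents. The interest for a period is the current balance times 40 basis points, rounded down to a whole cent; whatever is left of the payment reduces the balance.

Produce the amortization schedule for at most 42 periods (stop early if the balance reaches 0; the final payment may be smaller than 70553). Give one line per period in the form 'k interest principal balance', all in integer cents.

1 10192 60361 2487869
2 9951 60602 2427267
3 9709 60844 2366423
4 9465 61088 2305335
5 9221 61332 2244003
6 8976 61577 2182426
7 8729 61824 2120602
8 8482 62071 2058531
9 8234 62319 1996212
10 7984 62569 1933643
11 7734 62819 1870824
12 7483 63070 1807754
13 7231 63322 1744432
14 6977 63576 1680856
15 6723 63830 1617026
16 6468 64085 1552941
17 6211 64342 1488599
18 5954 64599 1424000
19 5696 64857 1359143
20 5436 65117 1294026
21 5176 65377 1228649
22 4914 65639 1163010
23 4652 65901 1097109
24 4388 66165 1030944
25 4123 66430 964514
26 3858 66695 897819
27 3591 66962 830857
28 3323 67230 763627
29 3054 67499 696128
30 2784 67769 628359
31 2513 68040 560319
32 2241 68312 492007
33 1968 68585 423422
34 1693 68860 354562
35 1418 69135 285427
36 1141 69412 216015
37 864 69689 146326
38 585 69968 76358
39 305 70248 6110
40 24 6110 0

1. interest=⌊2548230·40/10000⌋=10192; principal=70553-10192=60361; balance=2548230-60361=2487869
2. interest=⌊2487869·40/10000⌋=9951; principal=70553-9951=60602; balance=2487869-60602=2427267
3. interest=⌊2427267·40/10000⌋=9709; principal=70553-9709=60844; balance=2427267-60844=2366423
4. interest=⌊2366423·40/10000⌋=9465; principal=70553-9465=61088; balance=2366423-61088=2305335
5. interest=⌊2305335·40/10000⌋=9221; principal=70553-9221=61332; balance=2305335-61332=2244003
6. interest=⌊2244003·40/10000⌋=8976; principal=70553-8976=61577; balance=2244003-61577=2182426
7. interest=⌊2182426·40/10000⌋=8729; principal=70553-8729=61824; balance=2182426-61824=2120602
8. interest=⌊2120602·40/10000⌋=8482; principal=70553-8482=62071; balance=2120602-62071=2058531
9. interest=⌊2058531·40/10000⌋=8234; principal=70553-8234=62319; balance=2058531-62319=1996212
10. interest=⌊1996212·40/10000⌋=7984; principal=70553-7984=62569; balance=1996212-62569=1933643
11. interest=⌊1933643·40/10000⌋=7734; principal=70553-7734=62819; balance=1933643-62819=1870824
12. interest=⌊1870824·40/10000⌋=7483; principal=70553-7483=63070; balance=1870824-63070=1807754
13. interest=⌊1807754·40/10000⌋=7231; principal=70553-7231=63322; balance=1807754-63322=1744432
14. interest=⌊1744432·40/10000⌋=6977; principal=70553-6977=63576; balance=1744432-63576=1680856
15. interest=⌊1680856·40/10000⌋=6723; principal=70553-6723=63830; balance=1680856-63830=1617026
16. interest=⌊1617026·40/10000⌋=6468; principal=70553-6468=64085; balance=1617026-64085=1552941
17. interest=⌊1552941·40/10000⌋=6211; principal=70553-6211=64342; balance=1552941-64342=1488599
18. interest=⌊1488599·40/10000⌋=5954; principal=70553-5954=64599; balance=1488599-64599=1424000
19. interest=⌊1424000·40/10000⌋=5696; principal=70553-5696=64857; balance=1424000-64857=1359143
20. interest=⌊1359143·40/10000⌋=5436; principal=70553-5436=65117; balance=1359143-65117=1294026
21. interest=⌊1294026·40/10000⌋=5176; principal=70553-5176=65377; balance=1294026-65377=1228649
22. interest=⌊1228649·40/10000⌋=4914; principal=70553-4914=65639; balance=1228649-65639=1163010
23. interest=⌊1163010·40/10000⌋=4652; principal=70553-4652=65901; balance=1163010-65901=1097109
24. interest=⌊1097109·40/10000⌋=4388; principal=70553-4388=66165; balance=1097109-66165=1030944
25. interest=⌊1030944·40/10000⌋=4123; principal=70553-4123=66430; balance=1030944-66430=964514
26. interest=⌊964514·40/10000⌋=3858; principal=70553-3858=66695; balance=964514-66695=897819
27. interest=⌊897819·40/10000⌋=3591; principal=70553-3591=66962; balance=897819-66962=830857
28. interest=⌊830857·40/10000⌋=3323; principal=70553-3323=67230; balance=830857-67230=763627
29. interest=⌊763627·40/10000⌋=3054; principal=70553-3054=67499; balance=763627-67499=696128
30. interest=⌊696128·40/10000⌋=2784; principal=70553-2784=67769; balance=696128-67769=628359
31. interest=⌊628359·40/10000⌋=2513; principal=70553-2513=68040; balance=628359-68040=560319
32. interest=⌊560319·40/10000⌋=2241; principal=70553-2241=68312; balance=560319-68312=492007
33. interest=⌊492007·40/10000⌋=1968; principal=70553-1968=68585; balance=492007-68585=423422
34. interest=⌊423422·40/10000⌋=1693; principal=70553-1693=68860; balance=423422-68860=354562
35. interest=⌊354562·40/10000⌋=1418; principal=70553-1418=69135; balance=354562-69135=285427
36. interest=⌊285427·40/10000⌋=1141; principal=70553-1141=69412; balance=285427-69412=216015
37. interest=⌊216015·40/10000⌋=864; principal=70553-864=69689; balance=216015-69689=146326
38. interest=⌊146326·40/10000⌋=585; principal=70553-585=69968; balance=146326-69968=76358
39. interest=⌊76358·40/10000⌋=305; principal=70553-305=70248; balance=76358-70248=6110
40. interest=⌊6110·40/10000⌋=24; principal=min(70553-24,6110)=6110; balance=6110-6110=0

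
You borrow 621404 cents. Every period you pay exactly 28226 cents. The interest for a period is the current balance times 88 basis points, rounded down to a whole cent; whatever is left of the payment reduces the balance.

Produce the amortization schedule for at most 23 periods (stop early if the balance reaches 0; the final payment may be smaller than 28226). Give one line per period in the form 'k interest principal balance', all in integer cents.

1 5468 22758 598646
2 5268 22958 575688
3 5066 23160 552528
4 4862 23364 529164
5 4656 23570 505594
6 4449 23777 481817
7 4239 23987 457830
8 4028 24198 433632
9 3815 24411 409221
10 3601 24625 384596
11 3384 24842 359754
12 3165 25061 334693
13 2945 25281 309412
14 2722 25504 283908
15 2498 25728 258180
16 2271 25955 232225
17 2043 26183 206042
18 1813 26413 179629
19 1580 26646 152983
20 1346 26880 126103
21 1109 27117 98986
22 871 27355 71631
23 630 27596 44035

1. interest=⌊621404·88/10000⌋=5468; principal=28226-5468=22758; balance=621404-22758=598646
2. interest=⌊598646·88/10000⌋=5268; principal=28226-5268=22958; balance=598646-22958=575688
3. interest=⌊575688·88/10000⌋=5066; principal=28226-5066=23160; balance=575688-23160=552528
4. interest=⌊552528·88/10000⌋=4862; principal=28226-4862=23364; balance=552528-23364=529164
5. interest=⌊529164·88/10000⌋=4656; principal=28226-4656=23570; balance=529164-23570=505594
6. interest=⌊505594·88/10000⌋=4449; principal=28226-4449=23777; balance=505594-23777=481817
7. interest=⌊481817·88/10000⌋=4239; principal=28226-4239=23987; balance=481817-23987=457830
8. interest=⌊457830·88/10000⌋=4028; principal=28226-4028=24198; balance=457830-24198=433632
9. interest=⌊433632·88/10000⌋=3815; principal=28226-3815=24411; balance=433632-24411=409221
10. interest=⌊409221·88/10000⌋=3601; principal=28226-3601=24625; balance=409221-24625=384596
11. interest=⌊384596·88/10000⌋=3384; principal=28226-3384=24842; balance=384596-24842=359754
12. interest=⌊359754·88/10000⌋=3165; principal=28226-3165=25061; balance=359754-25061=334693
13. interest=⌊334693·88/10000⌋=2945; principal=28226-2945=25281; balance=334693-25281=309412
14. interest=⌊309412·88/10000⌋=2722; principal=28226-2722=25504; balance=309412-25504=283908
15. interest=⌊283908·88/10000⌋=2498; principal=28226-2498=25728; balance=283908-25728=258180
16. interest=⌊258180·88/10000⌋=2271; principal=28226-2271=25955; balance=258180-25955=232225
17. interest=⌊232225·88/10000⌋=2043; principal=28226-2043=26183; balance=232225-26183=206042
18. interest=⌊206042·88/10000⌋=1813; principal=28226-1813=26413; balance=206042-26413=179629
19. interest=⌊179629·88/10000⌋=1580; principal=28226-1580=26646; balance=179629-26646=152983
20. interest=⌊152983·88/10000⌋=1346; principal=28226-1346=26880; balance=152983-26880=126103
21. interest=⌊126103·88/10000⌋=1109; principal=28226-1109=27117; balance=126103-27117=98986
22. interest=⌊98986·88/10000⌋=871; principal=28226-871=27355; balance=98986-27355=71631
23. interest=⌊71631·88/10000⌋=630; principal=28226-630=27596; balance=71631-27596=44035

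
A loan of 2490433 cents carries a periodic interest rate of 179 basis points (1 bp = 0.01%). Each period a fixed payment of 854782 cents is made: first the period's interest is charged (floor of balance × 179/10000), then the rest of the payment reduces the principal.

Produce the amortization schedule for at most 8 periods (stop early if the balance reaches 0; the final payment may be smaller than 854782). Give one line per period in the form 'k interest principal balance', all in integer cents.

1 44578 810204 1680229
2 30076 824706 855523
3 15313 839469 16054
4 287 16054 0

1. interest=⌊2490433·179/10000⌋=44578; principal=854782-44578=810204; balance=2490433-810204=1680229
2. interest=⌊1680229·179/10000⌋=30076; principal=854782-30076=824706; balance=1680229-824706=855523
3. interest=⌊855523·179/10000⌋=15313; principal=854782-15313=839469; balance=855523-839469=16054
4. interest=⌊16054·179/10000⌋=287; principal=min(854782-287,16054)=16054; balance=16054-16054=0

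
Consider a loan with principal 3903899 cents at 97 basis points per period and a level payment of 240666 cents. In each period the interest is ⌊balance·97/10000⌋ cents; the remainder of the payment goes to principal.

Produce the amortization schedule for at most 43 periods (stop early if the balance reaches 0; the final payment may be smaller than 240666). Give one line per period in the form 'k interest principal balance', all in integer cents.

1. interest=⌊3903899·97/10000⌋=37867; principal=240666-37867=202799; balance=3903899-202799=3701100
2. interest=⌊3701100·97/10000⌋=35900; principal=240666-35900=204766; balance=3701100-204766=3496334
3. interest=⌊3496334·97/10000⌋=33914; principal=240666-33914=206752; balance=3496334-206752=3289582
4. interest=⌊3289582·97/10000⌋=31908; principal=240666-31908=208758; balance=3289582-208758=3080824
5. interest=⌊3080824·97/10000⌋=29883; principal=240666-29883=210783; balance=3080824-210783=2870041
6. interest=⌊2870041·97/10000⌋=27839; principal=240666-27839=212827; balance=2870041-212827=2657214
7. interest=⌊2657214·97/10000⌋=25774; principal=240666-25774=214892; balance=2657214-214892=2442322
8. interest=⌊2442322·97/10000⌋=23690; principal=240666-23690=216976; balance=2442322-216976=2225346
9. interest=⌊2225346·97/10000⌋=21585; principal=240666-21585=219081; balance=2225346-219081=2006265
10. interest=⌊2006265·97/10000⌋=19460; principal=240666-19460=221206; balance=2006265-221206=1785059
11. interest=⌊1785059·97/10000⌋=17315; principal=240666-17315=223351; balance=1785059-223351=1561708
12. interest=⌊1561708·97/10000⌋=15148; principal=240666-15148=225518; balance=1561708-225518=1336190
13. interest=⌊1336190·97/10000⌋=12961; principal=240666-12961=227705; balance=1336190-227705=1108485
14. interest=⌊1108485·97/10000⌋=10752; principal=240666-10752=229914; balance=1108485-229914=878571
15. interest=⌊878571·97/10000⌋=8522; principal=240666-8522=232144; balance=878571-232144=646427
16. interest=⌊646427·97/10000⌋=6270; principal=240666-6270=234396; balance=646427-234396=412031
17. interest=⌊412031·97/10000⌋=3996; principal=240666-3996=236670; balance=412031-236670=175361
18. interest=⌊175361·97/10000⌋=1701; principal=min(240666-1701,175361)=175361; balance=175361-175361=0

1 37867 202799 3701100
2 35900 204766 3496334
3 33914 206752 3289582
4 31908 208758 3080824
5 29883 210783 2870041
6 27839 212827 2657214
7 25774 214892 2442322
8 23690 216976 2225346
9 21585 219081 2006265
10 19460 221206 1785059
11 17315 223351 1561708
12 15148 225518 1336190
13 12961 227705 1108485
14 10752 229914 878571
15 8522 232144 646427
16 6270 234396 412031
17 3996 236670 175361
18 1701 175361 0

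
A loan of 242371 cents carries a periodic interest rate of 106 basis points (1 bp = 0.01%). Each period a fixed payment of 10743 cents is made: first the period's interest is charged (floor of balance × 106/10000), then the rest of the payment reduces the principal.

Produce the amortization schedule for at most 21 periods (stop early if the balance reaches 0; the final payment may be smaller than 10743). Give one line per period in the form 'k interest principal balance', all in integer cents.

1 2569 8174 234197
2 2482 8261 225936
3 2394 8349 217587
4 2306 8437 209150
5 2216 8527 200623
6 2126 8617 192006
7 2035 8708 183298
8 1942 8801 174497
9 1849 8894 165603
10 1755 8988 156615
11 1660 9083 147532
12 1563 9180 138352
13 1466 9277 129075
14 1368 9375 119700
15 1268 9475 110225
16 1168 9575 100650
17 1066 9677 90973
18 964 9779 81194
19 860 9883 71311
20 755 9988 61323
21 650 10093 51230

1. interest=⌊242371·106/10000⌋=2569; principal=10743-2569=8174; balance=242371-8174=234197
2. interest=⌊234197·106/10000⌋=2482; principal=10743-2482=8261; balance=234197-8261=225936
3. interest=⌊225936·106/10000⌋=2394; principal=10743-2394=8349; balance=225936-8349=217587
4. interest=⌊217587·106/10000⌋=2306; principal=10743-2306=8437; balance=217587-8437=209150
5. interest=⌊209150·106/10000⌋=2216; principal=10743-2216=8527; balance=209150-8527=200623
6. interest=⌊200623·106/10000⌋=2126; principal=10743-2126=8617; balance=200623-8617=192006
7. interest=⌊192006·106/10000⌋=2035; principal=10743-2035=8708; balance=192006-8708=183298
8. interest=⌊183298·106/10000⌋=1942; principal=10743-1942=8801; balance=183298-8801=174497
9. interest=⌊174497·106/10000⌋=1849; principal=10743-1849=8894; balance=174497-8894=165603
10. interest=⌊165603·106/10000⌋=1755; principal=10743-1755=8988; balance=165603-8988=156615
11. interest=⌊156615·106/10000⌋=1660; principal=10743-1660=9083; balance=156615-9083=147532
12. interest=⌊147532·106/10000⌋=1563; principal=10743-1563=9180; balance=147532-9180=138352
13. interest=⌊138352·106/10000⌋=1466; principal=10743-1466=9277; balance=138352-9277=129075
14. interest=⌊129075·106/10000⌋=1368; principal=10743-1368=9375; balance=129075-9375=119700
15. interest=⌊119700·106/10000⌋=1268; principal=10743-1268=9475; balance=119700-9475=110225
16. interest=⌊110225·106/10000⌋=1168; principal=10743-1168=9575; balance=110225-9575=100650
17. interest=⌊100650·106/10000⌋=1066; principal=10743-1066=9677; balance=100650-9677=90973
18. interest=⌊90973·106/10000⌋=964; principal=10743-964=9779; balance=90973-9779=81194
19. interest=⌊81194·106/10000⌋=860; principal=10743-860=9883; balance=81194-9883=71311
20. interest=⌊71311·106/10000⌋=755; principal=10743-755=9988; balance=71311-9988=61323
21. interest=⌊61323·106/10000⌋=650; principal=10743-650=10093; balance=61323-10093=51230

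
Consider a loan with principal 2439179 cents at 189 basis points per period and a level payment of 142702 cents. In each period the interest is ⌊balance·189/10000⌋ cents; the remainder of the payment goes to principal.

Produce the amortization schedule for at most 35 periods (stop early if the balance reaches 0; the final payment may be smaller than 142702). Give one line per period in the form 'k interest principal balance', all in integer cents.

1 46100 96602 2342577
2 44274 98428 2244149
3 42414 100288 2143861
4 40518 102184 2041677
5 38587 104115 1937562
6 36619 106083 1831479
7 34614 108088 1723391
8 32572 110130 1613261
9 30490 112212 1501049
10 28369 114333 1386716
11 26208 116494 1270222
12 24007 118695 1151527
13 21763 120939 1030588
14 19478 123224 907364
15 17149 125553 781811
16 14776 127926 653885
17 12358 130344 523541
18 9894 132808 390733
19 7384 135318 255415
20 4827 137875 117540
21 2221 117540 0

1. interest=⌊2439179·189/10000⌋=46100; principal=142702-46100=96602; balance=2439179-96602=2342577
2. interest=⌊2342577·189/10000⌋=44274; principal=142702-44274=98428; balance=2342577-98428=2244149
3. interest=⌊2244149·189/10000⌋=42414; principal=142702-42414=100288; balance=2244149-100288=2143861
4. interest=⌊2143861·189/10000⌋=40518; principal=142702-40518=102184; balance=2143861-102184=2041677
5. interest=⌊2041677·189/10000⌋=38587; principal=142702-38587=104115; balance=2041677-104115=1937562
6. interest=⌊1937562·189/10000⌋=36619; principal=142702-36619=106083; balance=1937562-106083=1831479
7. interest=⌊1831479·189/10000⌋=34614; principal=142702-34614=108088; balance=1831479-108088=1723391
8. interest=⌊1723391·189/10000⌋=32572; principal=142702-32572=110130; balance=1723391-110130=1613261
9. interest=⌊1613261·189/10000⌋=30490; principal=142702-30490=112212; balance=1613261-112212=1501049
10. interest=⌊1501049·189/10000⌋=28369; principal=142702-28369=114333; balance=1501049-114333=1386716
11. interest=⌊1386716·189/10000⌋=26208; principal=142702-26208=116494; balance=1386716-116494=1270222
12. interest=⌊1270222·189/10000⌋=24007; principal=142702-24007=118695; balance=1270222-118695=1151527
13. interest=⌊1151527·189/10000⌋=21763; principal=142702-21763=120939; balance=1151527-120939=1030588
14. interest=⌊1030588·189/10000⌋=19478; principal=142702-19478=123224; balance=1030588-123224=907364
15. interest=⌊907364·189/10000⌋=17149; principal=142702-17149=125553; balance=907364-125553=781811
16. interest=⌊781811·189/10000⌋=14776; principal=142702-14776=127926; balance=781811-127926=653885
17. interest=⌊653885·189/10000⌋=12358; principal=142702-12358=130344; balance=653885-130344=523541
18. interest=⌊523541·189/10000⌋=9894; principal=142702-9894=132808; balance=523541-132808=390733
19. interest=⌊390733·189/10000⌋=7384; principal=142702-7384=135318; balance=390733-135318=255415
20. interest=⌊255415·189/10000⌋=4827; principal=142702-4827=137875; balance=255415-137875=117540
21. interest=⌊117540·189/10000⌋=2221; principal=min(142702-2221,117540)=117540; balance=117540-117540=0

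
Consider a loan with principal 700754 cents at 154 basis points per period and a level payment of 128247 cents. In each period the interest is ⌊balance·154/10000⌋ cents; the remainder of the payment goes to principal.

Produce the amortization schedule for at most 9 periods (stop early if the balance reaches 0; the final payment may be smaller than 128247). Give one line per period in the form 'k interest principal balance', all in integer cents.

1 10791 117456 583298
2 8982 119265 464033
3 7146 121101 342932
4 5281 122966 219966
5 3387 124860 95106
6 1464 95106 0

1. interest=⌊700754·154/10000⌋=10791; principal=128247-10791=117456; balance=700754-117456=583298
2. interest=⌊583298·154/10000⌋=8982; principal=128247-8982=119265; balance=583298-119265=464033
3. interest=⌊464033·154/10000⌋=7146; principal=128247-7146=121101; balance=464033-121101=342932
4. interest=⌊342932·154/10000⌋=5281; principal=128247-5281=122966; balance=342932-122966=219966
5. interest=⌊219966·154/10000⌋=3387; principal=128247-3387=124860; balance=219966-124860=95106
6. interest=⌊95106·154/10000⌋=1464; principal=min(128247-1464,95106)=95106; balance=95106-95106=0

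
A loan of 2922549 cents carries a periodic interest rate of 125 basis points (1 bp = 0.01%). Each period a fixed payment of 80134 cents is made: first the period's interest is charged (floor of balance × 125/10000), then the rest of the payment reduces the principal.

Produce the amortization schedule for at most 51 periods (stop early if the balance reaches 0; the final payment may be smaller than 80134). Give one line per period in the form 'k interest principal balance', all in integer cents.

1 36531 43603 2878946
2 35986 44148 2834798
3 35434 44700 2790098
4 34876 45258 2744840
5 34310 45824 2699016
6 33737 46397 2652619
7 33157 46977 2605642
8 32570 47564 2558078
9 31975 48159 2509919
10 31373 48761 2461158
11 30764 49370 2411788
12 30147 49987 2361801
13 29522 50612 2311189
14 28889 51245 2259944
15 28249 51885 2208059
16 27600 52534 2155525
17 26944 53190 2102335
18 26279 53855 2048480
19 25606 54528 1993952
20 24924 55210 1938742
21 24234 55900 1882842
22 23535 56599 1826243
23 22828 57306 1768937
24 22111 58023 1710914
25 21386 58748 1652166
26 20652 59482 1592684
27 19908 60226 1532458
28 19155 60979 1471479
29 18393 61741 1409738
30 17621 62513 1347225
31 16840 63294 1283931
32 16049 64085 1219846
33 15248 64886 1154960
34 14437 65697 1089263
35 13615 66519 1022744
36 12784 67350 955394
37 11942 68192 887202
38 11090 69044 818158
39 10226 69908 748250
40 9353 70781 677469
41 8468 71666 605803
42 7572 72562 533241
43 6665 73469 459772
44 5747 74387 385385
45 4817 75317 310068
46 3875 76259 233809
47 2922 77212 156597
48 1957 78177 78420
49 980 78420 0

1. interest=⌊2922549·125/10000⌋=36531; principal=80134-36531=43603; balance=2922549-43603=2878946
2. interest=⌊2878946·125/10000⌋=35986; principal=80134-35986=44148; balance=2878946-44148=2834798
3. interest=⌊2834798·125/10000⌋=35434; principal=80134-35434=44700; balance=2834798-44700=2790098
4. interest=⌊2790098·125/10000⌋=34876; principal=80134-34876=45258; balance=2790098-45258=2744840
5. interest=⌊2744840·125/10000⌋=34310; principal=80134-34310=45824; balance=2744840-45824=2699016
6. interest=⌊2699016·125/10000⌋=33737; principal=80134-33737=46397; balance=2699016-46397=2652619
7. interest=⌊2652619·125/10000⌋=33157; principal=80134-33157=46977; balance=2652619-46977=2605642
8. interest=⌊2605642·125/10000⌋=32570; principal=80134-32570=47564; balance=2605642-47564=2558078
9. interest=⌊2558078·125/10000⌋=31975; principal=80134-31975=48159; balance=2558078-48159=2509919
10. interest=⌊2509919·125/10000⌋=31373; principal=80134-31373=48761; balance=2509919-48761=2461158
11. interest=⌊2461158·125/10000⌋=30764; principal=80134-30764=49370; balance=2461158-49370=2411788
12. interest=⌊2411788·125/10000⌋=30147; principal=80134-30147=49987; balance=2411788-49987=2361801
13. interest=⌊2361801·125/10000⌋=29522; principal=80134-29522=50612; balance=2361801-50612=2311189
14. interest=⌊2311189·125/10000⌋=28889; principal=80134-28889=51245; balance=2311189-51245=2259944
15. interest=⌊2259944·125/10000⌋=28249; principal=80134-28249=51885; balance=2259944-51885=2208059
16. interest=⌊2208059·125/10000⌋=27600; principal=80134-27600=52534; balance=2208059-52534=2155525
17. interest=⌊2155525·125/10000⌋=26944; principal=80134-26944=53190; balance=2155525-53190=2102335
18. interest=⌊2102335·125/10000⌋=26279; principal=80134-26279=53855; balance=2102335-53855=2048480
19. interest=⌊2048480·125/10000⌋=25606; principal=80134-25606=54528; balance=2048480-54528=1993952
20. interest=⌊1993952·125/10000⌋=24924; principal=80134-24924=55210; balance=1993952-55210=1938742
21. interest=⌊1938742·125/10000⌋=24234; principal=80134-24234=55900; balance=1938742-55900=1882842
22. interest=⌊1882842·125/10000⌋=23535; principal=80134-23535=56599; balance=1882842-56599=1826243
23. interest=⌊1826243·125/10000⌋=22828; principal=80134-22828=57306; balance=1826243-57306=1768937
24. interest=⌊1768937·125/10000⌋=22111; principal=80134-22111=58023; balance=1768937-58023=1710914
25. interest=⌊1710914·125/10000⌋=21386; principal=80134-21386=58748; balance=1710914-58748=1652166
26. interest=⌊1652166·125/10000⌋=20652; principal=80134-20652=59482; balance=1652166-59482=1592684
27. interest=⌊1592684·125/10000⌋=19908; principal=80134-19908=60226; balance=1592684-60226=1532458
28. interest=⌊1532458·125/10000⌋=19155; principal=80134-19155=60979; balance=1532458-60979=1471479
29. interest=⌊1471479·125/10000⌋=18393; principal=80134-18393=61741; balance=1471479-61741=1409738
30. interest=⌊1409738·125/10000⌋=17621; principal=80134-17621=62513; balance=1409738-62513=1347225
31. interest=⌊1347225·125/10000⌋=16840; principal=80134-16840=63294; balance=1347225-63294=1283931
32. interest=⌊1283931·125/10000⌋=16049; principal=80134-16049=64085; balance=1283931-64085=1219846
33. interest=⌊1219846·125/10000⌋=15248; principal=80134-15248=64886; balance=1219846-64886=1154960
34. interest=⌊1154960·125/10000⌋=14437; principal=80134-14437=65697; balance=1154960-65697=1089263
35. interest=⌊1089263·125/10000⌋=13615; principal=80134-13615=66519; balance=1089263-66519=1022744
36. interest=⌊1022744·125/10000⌋=12784; principal=80134-12784=67350; balance=1022744-67350=955394
37. interest=⌊955394·125/10000⌋=11942; principal=80134-11942=68192; balance=955394-68192=887202
38. interest=⌊887202·125/10000⌋=11090; principal=80134-11090=69044; balance=887202-69044=818158
39. interest=⌊818158·125/10000⌋=10226; principal=80134-10226=69908; balance=818158-69908=748250
40. interest=⌊748250·125/10000⌋=9353; principal=80134-9353=70781; balance=748250-70781=677469
41. interest=⌊677469·125/10000⌋=8468; principal=80134-8468=71666; balance=677469-71666=605803
42. interest=⌊605803·125/10000⌋=7572; principal=80134-7572=72562; balance=605803-72562=533241
43. interest=⌊533241·125/10000⌋=6665; principal=80134-6665=73469; balance=533241-73469=459772
44. interest=⌊459772·125/10000⌋=5747; principal=80134-5747=74387; balance=459772-74387=385385
45. interest=⌊385385·125/10000⌋=4817; principal=80134-4817=75317; balance=385385-75317=310068
46. interest=⌊310068·125/10000⌋=3875; principal=80134-3875=76259; balance=310068-76259=233809
47. interest=⌊233809·125/10000⌋=2922; principal=80134-2922=77212; balance=233809-77212=156597
48. interest=⌊156597·125/10000⌋=1957; principal=80134-1957=78177; balance=156597-78177=78420
49. interest=⌊78420·125/10000⌋=980; principal=min(80134-980,78420)=78420; balance=78420-78420=0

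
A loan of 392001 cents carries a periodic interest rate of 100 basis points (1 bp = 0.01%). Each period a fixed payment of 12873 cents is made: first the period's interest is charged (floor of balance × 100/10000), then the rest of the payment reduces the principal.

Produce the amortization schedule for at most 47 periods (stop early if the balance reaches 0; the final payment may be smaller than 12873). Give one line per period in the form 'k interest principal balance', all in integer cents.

1. interest=⌊392001·100/10000⌋=3920; principal=12873-3920=8953; balance=392001-8953=383048
2. interest=⌊383048·100/10000⌋=3830; principal=12873-3830=9043; balance=383048-9043=374005
3. interest=⌊374005·100/10000⌋=3740; principal=12873-3740=9133; balance=374005-9133=364872
4. interest=⌊364872·100/10000⌋=3648; principal=12873-3648=9225; balance=364872-9225=355647
5. interest=⌊355647·100/10000⌋=3556; principal=12873-3556=9317; balance=355647-9317=346330
6. interest=⌊346330·100/10000⌋=3463; principal=12873-3463=9410; balance=346330-9410=336920
7. interest=⌊336920·100/10000⌋=3369; principal=12873-3369=9504; balance=336920-9504=327416
8. interest=⌊327416·100/10000⌋=3274; principal=12873-3274=9599; balance=327416-9599=317817
9. interest=⌊317817·100/10000⌋=3178; principal=12873-3178=9695; balance=317817-9695=308122
10. interest=⌊308122·100/10000⌋=3081; principal=12873-3081=9792; balance=308122-9792=298330
11. interest=⌊298330·100/10000⌋=2983; principal=12873-2983=9890; balance=298330-9890=288440
12. interest=⌊288440·100/10000⌋=2884; principal=12873-2884=9989; balance=288440-9989=278451
13. interest=⌊278451·100/10000⌋=2784; principal=12873-2784=10089; balance=278451-10089=268362
14. interest=⌊268362·100/10000⌋=2683; principal=12873-2683=10190; balance=268362-10190=258172
15. interest=⌊258172·100/10000⌋=2581; principal=12873-2581=10292; balance=258172-10292=247880
16. interest=⌊247880·100/10000⌋=2478; principal=12873-2478=10395; balance=247880-10395=237485
17. interest=⌊237485·100/10000⌋=2374; principal=12873-2374=10499; balance=237485-10499=226986
18. interest=⌊226986·100/10000⌋=2269; principal=12873-2269=10604; balance=226986-10604=216382
19. interest=⌊216382·100/10000⌋=2163; principal=12873-2163=10710; balance=216382-10710=205672
20. interest=⌊205672·100/10000⌋=2056; principal=12873-2056=10817; balance=205672-10817=194855
21. interest=⌊194855·100/10000⌋=1948; principal=12873-1948=10925; balance=194855-10925=183930
22. interest=⌊183930·100/10000⌋=1839; principal=12873-1839=11034; balance=183930-11034=172896
23. interest=⌊172896·100/10000⌋=1728; principal=12873-1728=11145; balance=172896-11145=161751
24. interest=⌊161751·100/10000⌋=1617; principal=12873-1617=11256; balance=161751-11256=150495
25. interest=⌊150495·100/10000⌋=1504; principal=12873-1504=11369; balance=150495-11369=139126
26. interest=⌊139126·100/10000⌋=1391; principal=12873-1391=11482; balance=139126-11482=127644
27. interest=⌊127644·100/10000⌋=1276; principal=12873-1276=11597; balance=127644-11597=116047
28. interest=⌊116047·100/10000⌋=1160; principal=12873-1160=11713; balance=116047-11713=104334
29. interest=⌊104334·100/10000⌋=1043; principal=12873-1043=11830; balance=104334-11830=92504
30. interest=⌊92504·100/10000⌋=925; principal=12873-925=11948; balance=92504-11948=80556
31. interest=⌊80556·100/10000⌋=805; principal=12873-805=12068; balance=80556-12068=68488
32. interest=⌊68488·100/10000⌋=684; principal=12873-684=12189; balance=68488-12189=56299
33. interest=⌊56299·100/10000⌋=562; principal=12873-562=12311; balance=56299-12311=43988
34. interest=⌊43988·100/10000⌋=439; principal=12873-439=12434; balance=43988-12434=31554
35. interest=⌊31554·100/10000⌋=315; principal=12873-315=12558; balance=31554-12558=18996
36. interest=⌊18996·100/10000⌋=189; principal=12873-189=12684; balance=18996-12684=6312
37. interest=⌊6312·100/10000⌋=63; principal=min(12873-63,6312)=6312; balance=6312-6312=0

1 3920 8953 383048
2 3830 9043 374005
3 3740 9133 364872
4 3648 9225 355647
5 3556 9317 346330
6 3463 9410 336920
7 3369 9504 327416
8 3274 9599 317817
9 3178 9695 308122
10 3081 9792 298330
11 2983 9890 288440
12 2884 9989 278451
13 2784 10089 268362
14 2683 10190 258172
15 2581 10292 247880
16 2478 10395 237485
17 2374 10499 226986
18 2269 10604 216382
19 2163 10710 205672
20 2056 10817 194855
21 1948 10925 183930
22 1839 11034 172896
23 1728 11145 161751
24 1617 11256 150495
25 1504 11369 139126
26 1391 11482 127644
27 1276 11597 116047
28 1160 11713 104334
29 1043 11830 92504
30 925 11948 80556
31 805 12068 68488
32 684 12189 56299
33 562 12311 43988
34 439 12434 31554
35 315 12558 18996
36 189 12684 6312
37 63 6312 0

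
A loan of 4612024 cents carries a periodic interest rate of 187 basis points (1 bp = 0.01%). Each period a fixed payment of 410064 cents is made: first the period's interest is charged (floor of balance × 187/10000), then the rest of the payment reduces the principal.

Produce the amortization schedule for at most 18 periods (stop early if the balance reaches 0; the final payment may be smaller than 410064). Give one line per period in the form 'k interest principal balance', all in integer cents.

1 86244 323820 4288204
2 80189 329875 3958329
3 74020 336044 3622285
4 67736 342328 3279957
5 61335 348729 2931228
6 54813 355251 2575977
7 48170 361894 2214083
8 41403 368661 1845422
9 34509 375555 1469867
10 27486 382578 1087289
11 20332 389732 697557
12 13044 397020 300537
13 5620 300537 0

1. interest=⌊4612024·187/10000⌋=86244; principal=410064-86244=323820; balance=4612024-323820=4288204
2. interest=⌊4288204·187/10000⌋=80189; principal=410064-80189=329875; balance=4288204-329875=3958329
3. interest=⌊3958329·187/10000⌋=74020; principal=410064-74020=336044; balance=3958329-336044=3622285
4. interest=⌊3622285·187/10000⌋=67736; principal=410064-67736=342328; balance=3622285-342328=3279957
5. interest=⌊3279957·187/10000⌋=61335; principal=410064-61335=348729; balance=3279957-348729=2931228
6. interest=⌊2931228·187/10000⌋=54813; principal=410064-54813=355251; balance=2931228-355251=2575977
7. interest=⌊2575977·187/10000⌋=48170; principal=410064-48170=361894; balance=2575977-361894=2214083
8. interest=⌊2214083·187/10000⌋=41403; principal=410064-41403=368661; balance=2214083-368661=1845422
9. interest=⌊1845422·187/10000⌋=34509; principal=410064-34509=375555; balance=1845422-375555=1469867
10. interest=⌊1469867·187/10000⌋=27486; principal=410064-27486=382578; balance=1469867-382578=1087289
11. interest=⌊1087289·187/10000⌋=20332; principal=410064-20332=389732; balance=1087289-389732=697557
12. interest=⌊697557·187/10000⌋=13044; principal=410064-13044=397020; balance=697557-397020=300537
13. interest=⌊300537·187/10000⌋=5620; principal=min(410064-5620,300537)=300537; balance=300537-300537=0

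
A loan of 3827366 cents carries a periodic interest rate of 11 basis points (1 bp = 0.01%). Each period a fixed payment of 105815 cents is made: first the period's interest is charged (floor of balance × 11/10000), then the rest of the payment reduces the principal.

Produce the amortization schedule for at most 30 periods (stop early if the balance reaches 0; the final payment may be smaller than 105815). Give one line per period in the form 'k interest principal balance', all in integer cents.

1. interest=⌊3827366·11/10000⌋=4210; principal=105815-4210=101605; balance=3827366-101605=3725761
2. interest=⌊3725761·11/10000⌋=4098; principal=105815-4098=101717; balance=3725761-101717=3624044
3. interest=⌊3624044·11/10000⌋=3986; principal=105815-3986=101829; balance=3624044-101829=3522215
4. interest=⌊3522215·11/10000⌋=3874; principal=105815-3874=101941; balance=3522215-101941=3420274
5. interest=⌊3420274·11/10000⌋=3762; principal=105815-3762=102053; balance=3420274-102053=3318221
6. interest=⌊3318221·11/10000⌋=3650; principal=105815-3650=102165; balance=3318221-102165=3216056
7. interest=⌊3216056·11/10000⌋=3537; principal=105815-3537=102278; balance=3216056-102278=3113778
8. interest=⌊3113778·11/10000⌋=3425; principal=105815-3425=102390; balance=3113778-102390=3011388
9. interest=⌊3011388·11/10000⌋=3312; principal=105815-3312=102503; balance=3011388-102503=2908885
10. interest=⌊2908885·11/10000⌋=3199; principal=105815-3199=102616; balance=2908885-102616=2806269
11. interest=⌊2806269·11/10000⌋=3086; principal=105815-3086=102729; balance=2806269-102729=2703540
12. interest=⌊2703540·11/10000⌋=2973; principal=105815-2973=102842; balance=2703540-102842=2600698
13. interest=⌊2600698·11/10000⌋=2860; principal=105815-2860=102955; balance=2600698-102955=2497743
14. interest=⌊2497743·11/10000⌋=2747; principal=105815-2747=103068; balance=2497743-103068=2394675
15. interest=⌊2394675·11/10000⌋=2634; principal=105815-2634=103181; balance=2394675-103181=2291494
16. interest=⌊2291494·11/10000⌋=2520; principal=105815-2520=103295; balance=2291494-103295=2188199
17. interest=⌊2188199·11/10000⌋=2407; principal=105815-2407=103408; balance=2188199-103408=2084791
18. interest=⌊2084791·11/10000⌋=2293; principal=105815-2293=103522; balance=2084791-103522=1981269
19. interest=⌊1981269·11/10000⌋=2179; principal=105815-2179=103636; balance=1981269-103636=1877633
20. interest=⌊1877633·11/10000⌋=2065; principal=105815-2065=103750; balance=1877633-103750=1773883
21. interest=⌊1773883·11/10000⌋=1951; principal=105815-1951=103864; balance=1773883-103864=1670019
22. interest=⌊1670019·11/10000⌋=1837; principal=105815-1837=103978; balance=1670019-103978=1566041
23. interest=⌊1566041·11/10000⌋=1722; principal=105815-1722=104093; balance=1566041-104093=1461948
24. interest=⌊1461948·11/10000⌋=1608; principal=105815-1608=104207; balance=1461948-104207=1357741
25. interest=⌊1357741·11/10000⌋=1493; principal=105815-1493=104322; balance=1357741-104322=1253419
26. interest=⌊1253419·11/10000⌋=1378; principal=105815-1378=104437; balance=1253419-104437=1148982
27. interest=⌊1148982·11/10000⌋=1263; principal=105815-1263=104552; balance=1148982-104552=1044430
28. interest=⌊1044430·11/10000⌋=1148; principal=105815-1148=104667; balance=1044430-104667=939763
29. interest=⌊939763·11/10000⌋=1033; principal=105815-1033=104782; balance=939763-104782=834981
30. interest=⌊834981·11/10000⌋=918; principal=105815-918=104897; balance=834981-104897=730084

1 4210 101605 3725761
2 4098 101717 3624044
3 3986 101829 3522215
4 3874 101941 3420274
5 3762 102053 3318221
6 3650 102165 3216056
7 3537 102278 3113778
8 3425 102390 3011388
9 3312 102503 2908885
10 3199 102616 2806269
11 3086 102729 2703540
12 2973 102842 2600698
13 2860 102955 2497743
14 2747 103068 2394675
15 2634 103181 2291494
16 2520 103295 2188199
17 2407 103408 2084791
18 2293 103522 1981269
19 2179 103636 1877633
20 2065 103750 1773883
21 1951 103864 1670019
22 1837 103978 1566041
23 1722 104093 1461948
24 1608 104207 1357741
25 1493 104322 1253419
26 1378 104437 1148982
27 1263 104552 1044430
28 1148 104667 939763
29 1033 104782 834981
30 918 104897 730084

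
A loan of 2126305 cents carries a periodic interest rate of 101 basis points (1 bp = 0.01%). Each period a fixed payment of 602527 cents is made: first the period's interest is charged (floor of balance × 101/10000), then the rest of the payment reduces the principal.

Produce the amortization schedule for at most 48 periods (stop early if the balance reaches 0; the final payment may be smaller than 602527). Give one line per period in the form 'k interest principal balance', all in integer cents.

1 21475 581052 1545253
2 15607 586920 958333
3 9679 592848 365485
4 3691 365485 0

1. interest=⌊2126305·101/10000⌋=21475; principal=602527-21475=581052; balance=2126305-581052=1545253
2. interest=⌊1545253·101/10000⌋=15607; principal=602527-15607=586920; balance=1545253-586920=958333
3. interest=⌊958333·101/10000⌋=9679; principal=602527-9679=592848; balance=958333-592848=365485
4. interest=⌊365485·101/10000⌋=3691; principal=min(602527-3691,365485)=365485; balance=365485-365485=0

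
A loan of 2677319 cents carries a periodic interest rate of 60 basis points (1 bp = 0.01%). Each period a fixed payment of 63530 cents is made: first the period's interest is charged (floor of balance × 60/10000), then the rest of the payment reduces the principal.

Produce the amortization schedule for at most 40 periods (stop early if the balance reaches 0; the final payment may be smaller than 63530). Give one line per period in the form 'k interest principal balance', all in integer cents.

1. interest=⌊2677319·60/10000⌋=16063; principal=63530-16063=47467; balance=2677319-47467=2629852
2. interest=⌊2629852·60/10000⌋=15779; principal=63530-15779=47751; balance=2629852-47751=2582101
3. interest=⌊2582101·60/10000⌋=15492; principal=63530-15492=48038; balance=2582101-48038=2534063
4. interest=⌊2534063·60/10000⌋=15204; principal=63530-15204=48326; balance=2534063-48326=2485737
5. interest=⌊2485737·60/10000⌋=14914; principal=63530-14914=48616; balance=2485737-48616=2437121
6. interest=⌊2437121·60/10000⌋=14622; principal=63530-14622=48908; balance=2437121-48908=2388213
7. interest=⌊2388213·60/10000⌋=14329; principal=63530-14329=49201; balance=2388213-49201=2339012
8. interest=⌊2339012·60/10000⌋=14034; principal=63530-14034=49496; balance=2339012-49496=2289516
9. interest=⌊2289516·60/10000⌋=13737; principal=63530-13737=49793; balance=2289516-49793=2239723
10. interest=⌊2239723·60/10000⌋=13438; principal=63530-13438=50092; balance=2239723-50092=2189631
11. interest=⌊2189631·60/10000⌋=13137; principal=63530-13137=50393; balance=2189631-50393=2139238
12. interest=⌊2139238·60/10000⌋=12835; principal=63530-12835=50695; balance=2139238-50695=2088543
13. interest=⌊2088543·60/10000⌋=12531; principal=63530-12531=50999; balance=2088543-50999=2037544
14. interest=⌊2037544·60/10000⌋=12225; principal=63530-12225=51305; balance=2037544-51305=1986239
15. interest=⌊1986239·60/10000⌋=11917; principal=63530-11917=51613; balance=1986239-51613=1934626
16. interest=⌊1934626·60/10000⌋=11607; principal=63530-11607=51923; balance=1934626-51923=1882703
17. interest=⌊1882703·60/10000⌋=11296; principal=63530-11296=52234; balance=1882703-52234=1830469
18. interest=⌊1830469·60/10000⌋=10982; principal=63530-10982=52548; balance=1830469-52548=1777921
19. interest=⌊1777921·60/10000⌋=10667; principal=63530-10667=52863; balance=1777921-52863=1725058
20. interest=⌊1725058·60/10000⌋=10350; principal=63530-10350=53180; balance=1725058-53180=1671878
21. interest=⌊1671878·60/10000⌋=10031; principal=63530-10031=53499; balance=1671878-53499=1618379
22. interest=⌊1618379·60/10000⌋=9710; principal=63530-9710=53820; balance=1618379-53820=1564559
23. interest=⌊1564559·60/10000⌋=9387; principal=63530-9387=54143; balance=1564559-54143=1510416
24. interest=⌊1510416·60/10000⌋=9062; principal=63530-9062=54468; balance=1510416-54468=1455948
25. interest=⌊1455948·60/10000⌋=8735; principal=63530-8735=54795; balance=1455948-54795=1401153
26. interest=⌊1401153·60/10000⌋=8406; principal=63530-8406=55124; balance=1401153-55124=1346029
27. interest=⌊1346029·60/10000⌋=8076; principal=63530-8076=55454; balance=1346029-55454=1290575
28. interest=⌊1290575·60/10000⌋=7743; principal=63530-7743=55787; balance=1290575-55787=1234788
29. interest=⌊1234788·60/10000⌋=7408; principal=63530-7408=56122; balance=1234788-56122=1178666
30. interest=⌊1178666·60/10000⌋=7071; principal=63530-7071=56459; balance=1178666-56459=1122207
31. interest=⌊1122207·60/10000⌋=6733; principal=63530-6733=56797; balance=1122207-56797=1065410
32. interest=⌊1065410·60/10000⌋=6392; principal=63530-6392=57138; balance=1065410-57138=1008272
33. interest=⌊1008272·60/10000⌋=6049; principal=63530-6049=57481; balance=1008272-57481=950791
34. interest=⌊950791·60/10000⌋=5704; principal=63530-5704=57826; balance=950791-57826=892965
35. interest=⌊892965·60/10000⌋=5357; principal=63530-5357=58173; balance=892965-58173=834792
36. interest=⌊834792·60/10000⌋=5008; principal=63530-5008=58522; balance=834792-58522=776270
37. interest=⌊776270·60/10000⌋=4657; principal=63530-4657=58873; balance=776270-58873=717397
38. interest=⌊717397·60/10000⌋=4304; principal=63530-4304=59226; balance=717397-59226=658171
39. interest=⌊658171·60/10000⌋=3949; principal=63530-3949=59581; balance=658171-59581=598590
40. interest=⌊598590·60/10000⌋=3591; principal=63530-3591=59939; balance=598590-59939=538651

1 16063 47467 2629852
2 15779 47751 2582101
3 15492 48038 2534063
4 15204 48326 2485737
5 14914 48616 2437121
6 14622 48908 2388213
7 14329 49201 2339012
8 14034 49496 2289516
9 13737 49793 2239723
10 13438 50092 2189631
11 13137 50393 2139238
12 12835 50695 2088543
13 12531 50999 2037544
14 12225 51305 1986239
15 11917 51613 1934626
16 11607 51923 1882703
17 11296 52234 1830469
18 10982 52548 1777921
19 10667 52863 1725058
20 10350 53180 1671878
21 10031 53499 1618379
22 9710 53820 1564559
23 9387 54143 1510416
24 9062 54468 1455948
25 8735 54795 1401153
26 8406 55124 1346029
27 8076 55454 1290575
28 7743 55787 1234788
29 7408 56122 1178666
30 7071 56459 1122207
31 6733 56797 1065410
32 6392 57138 1008272
33 6049 57481 950791
34 5704 57826 892965
35 5357 58173 834792
36 5008 58522 776270
37 4657 58873 717397
38 4304 59226 658171
39 3949 59581 598590
40 3591 59939 538651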